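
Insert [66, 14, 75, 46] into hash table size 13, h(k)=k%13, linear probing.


Insert 66: h=1 -> slot 1
Insert 14: h=1, 1 probes -> slot 2
Insert 75: h=10 -> slot 10
Insert 46: h=7 -> slot 7

Table: [None, 66, 14, None, None, None, None, 46, None, None, 75, None, None]


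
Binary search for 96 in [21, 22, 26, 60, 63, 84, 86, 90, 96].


Step 1: lo=0, hi=8, mid=4, val=63
Step 2: lo=5, hi=8, mid=6, val=86
Step 3: lo=7, hi=8, mid=7, val=90
Step 4: lo=8, hi=8, mid=8, val=96

Found at index 8


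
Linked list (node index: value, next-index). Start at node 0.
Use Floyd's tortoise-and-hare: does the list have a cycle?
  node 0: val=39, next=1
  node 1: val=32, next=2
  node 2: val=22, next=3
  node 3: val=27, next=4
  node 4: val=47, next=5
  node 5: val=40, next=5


Floyd's tortoise (slow, +1) and hare (fast, +2):
  init: slow=0, fast=0
  step 1: slow=1, fast=2
  step 2: slow=2, fast=4
  step 3: slow=3, fast=5
  step 4: slow=4, fast=5
  step 5: slow=5, fast=5
  slow == fast at node 5: cycle detected

Cycle: yes


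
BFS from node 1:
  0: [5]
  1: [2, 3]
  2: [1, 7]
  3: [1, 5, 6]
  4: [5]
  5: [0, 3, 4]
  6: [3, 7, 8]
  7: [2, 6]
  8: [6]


Visit 1, enqueue [2, 3]
Visit 2, enqueue [7]
Visit 3, enqueue [5, 6]
Visit 7, enqueue []
Visit 5, enqueue [0, 4]
Visit 6, enqueue [8]
Visit 0, enqueue []
Visit 4, enqueue []
Visit 8, enqueue []

BFS order: [1, 2, 3, 7, 5, 6, 0, 4, 8]


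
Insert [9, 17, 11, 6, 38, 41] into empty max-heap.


Insert 9: [9]
Insert 17: [17, 9]
Insert 11: [17, 9, 11]
Insert 6: [17, 9, 11, 6]
Insert 38: [38, 17, 11, 6, 9]
Insert 41: [41, 17, 38, 6, 9, 11]

Final heap: [41, 17, 38, 6, 9, 11]


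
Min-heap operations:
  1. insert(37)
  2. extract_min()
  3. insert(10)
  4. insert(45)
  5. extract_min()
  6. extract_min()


insert(37) -> [37]
extract_min()->37, []
insert(10) -> [10]
insert(45) -> [10, 45]
extract_min()->10, [45]
extract_min()->45, []

Final heap: []


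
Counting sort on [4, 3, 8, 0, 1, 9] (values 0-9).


Input: [4, 3, 8, 0, 1, 9]
Counts: [1, 1, 0, 1, 1, 0, 0, 0, 1, 1]

Sorted: [0, 1, 3, 4, 8, 9]


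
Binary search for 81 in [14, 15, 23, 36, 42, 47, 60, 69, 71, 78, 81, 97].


Step 1: lo=0, hi=11, mid=5, val=47
Step 2: lo=6, hi=11, mid=8, val=71
Step 3: lo=9, hi=11, mid=10, val=81

Found at index 10


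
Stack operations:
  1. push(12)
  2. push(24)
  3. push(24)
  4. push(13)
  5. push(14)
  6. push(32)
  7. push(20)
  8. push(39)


push(12) -> [12]
push(24) -> [12, 24]
push(24) -> [12, 24, 24]
push(13) -> [12, 24, 24, 13]
push(14) -> [12, 24, 24, 13, 14]
push(32) -> [12, 24, 24, 13, 14, 32]
push(20) -> [12, 24, 24, 13, 14, 32, 20]
push(39) -> [12, 24, 24, 13, 14, 32, 20, 39]

Final stack: [12, 24, 24, 13, 14, 32, 20, 39]


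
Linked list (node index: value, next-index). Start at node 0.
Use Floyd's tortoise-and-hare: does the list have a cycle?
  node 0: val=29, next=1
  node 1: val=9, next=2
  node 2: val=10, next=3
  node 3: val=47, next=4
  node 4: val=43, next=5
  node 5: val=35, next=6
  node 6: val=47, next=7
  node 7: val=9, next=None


Floyd's tortoise (slow, +1) and hare (fast, +2):
  init: slow=0, fast=0
  step 1: slow=1, fast=2
  step 2: slow=2, fast=4
  step 3: slow=3, fast=6
  step 4: fast 6->7->None, no cycle

Cycle: no


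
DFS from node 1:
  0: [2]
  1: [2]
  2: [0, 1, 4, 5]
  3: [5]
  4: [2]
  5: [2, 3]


Visit 1, push [2]
Visit 2, push [5, 4, 0]
Visit 0, push []
Visit 4, push []
Visit 5, push [3]
Visit 3, push []

DFS order: [1, 2, 0, 4, 5, 3]


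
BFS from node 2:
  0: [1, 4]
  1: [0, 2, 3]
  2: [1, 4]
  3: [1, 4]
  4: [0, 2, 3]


Visit 2, enqueue [1, 4]
Visit 1, enqueue [0, 3]
Visit 4, enqueue []
Visit 0, enqueue []
Visit 3, enqueue []

BFS order: [2, 1, 4, 0, 3]


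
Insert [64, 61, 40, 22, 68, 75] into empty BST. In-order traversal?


Insert 64: root
Insert 61: L from 64
Insert 40: L from 64 -> L from 61
Insert 22: L from 64 -> L from 61 -> L from 40
Insert 68: R from 64
Insert 75: R from 64 -> R from 68

In-order: [22, 40, 61, 64, 68, 75]


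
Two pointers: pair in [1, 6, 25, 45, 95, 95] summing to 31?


lo=0(1)+hi=5(95)=96
lo=0(1)+hi=4(95)=96
lo=0(1)+hi=3(45)=46
lo=0(1)+hi=2(25)=26
lo=1(6)+hi=2(25)=31

Yes: 6+25=31


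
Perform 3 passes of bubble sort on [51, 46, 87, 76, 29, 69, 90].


Initial: [51, 46, 87, 76, 29, 69, 90]
Pass 1: [46, 51, 76, 29, 69, 87, 90] (4 swaps)
Pass 2: [46, 51, 29, 69, 76, 87, 90] (2 swaps)
Pass 3: [46, 29, 51, 69, 76, 87, 90] (1 swaps)

After 3 passes: [46, 29, 51, 69, 76, 87, 90]


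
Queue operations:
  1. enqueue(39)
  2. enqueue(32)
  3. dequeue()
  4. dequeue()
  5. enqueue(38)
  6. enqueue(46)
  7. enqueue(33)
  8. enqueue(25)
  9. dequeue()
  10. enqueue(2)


enqueue(39) -> [39]
enqueue(32) -> [39, 32]
dequeue()->39, [32]
dequeue()->32, []
enqueue(38) -> [38]
enqueue(46) -> [38, 46]
enqueue(33) -> [38, 46, 33]
enqueue(25) -> [38, 46, 33, 25]
dequeue()->38, [46, 33, 25]
enqueue(2) -> [46, 33, 25, 2]

Final queue: [46, 33, 25, 2]


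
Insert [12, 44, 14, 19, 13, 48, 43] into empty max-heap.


Insert 12: [12]
Insert 44: [44, 12]
Insert 14: [44, 12, 14]
Insert 19: [44, 19, 14, 12]
Insert 13: [44, 19, 14, 12, 13]
Insert 48: [48, 19, 44, 12, 13, 14]
Insert 43: [48, 19, 44, 12, 13, 14, 43]

Final heap: [48, 19, 44, 12, 13, 14, 43]


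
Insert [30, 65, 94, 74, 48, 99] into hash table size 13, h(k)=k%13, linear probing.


Insert 30: h=4 -> slot 4
Insert 65: h=0 -> slot 0
Insert 94: h=3 -> slot 3
Insert 74: h=9 -> slot 9
Insert 48: h=9, 1 probes -> slot 10
Insert 99: h=8 -> slot 8

Table: [65, None, None, 94, 30, None, None, None, 99, 74, 48, None, None]


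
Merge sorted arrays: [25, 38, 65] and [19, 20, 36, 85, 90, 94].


Take 19 from B
Take 20 from B
Take 25 from A
Take 36 from B
Take 38 from A
Take 65 from A

Merged: [19, 20, 25, 36, 38, 65, 85, 90, 94]


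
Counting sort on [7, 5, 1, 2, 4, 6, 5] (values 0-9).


Input: [7, 5, 1, 2, 4, 6, 5]
Counts: [0, 1, 1, 0, 1, 2, 1, 1, 0, 0]

Sorted: [1, 2, 4, 5, 5, 6, 7]


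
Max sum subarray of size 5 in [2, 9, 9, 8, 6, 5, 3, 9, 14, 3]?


[0:5]: 34
[1:6]: 37
[2:7]: 31
[3:8]: 31
[4:9]: 37
[5:10]: 34

Max: 37 at [1:6]


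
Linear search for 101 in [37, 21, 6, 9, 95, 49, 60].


i=0: 37!=101
i=1: 21!=101
i=2: 6!=101
i=3: 9!=101
i=4: 95!=101
i=5: 49!=101
i=6: 60!=101

Not found, 7 comps


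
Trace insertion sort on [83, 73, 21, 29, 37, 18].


Initial: [83, 73, 21, 29, 37, 18]
Insert 73: [73, 83, 21, 29, 37, 18]
Insert 21: [21, 73, 83, 29, 37, 18]
Insert 29: [21, 29, 73, 83, 37, 18]
Insert 37: [21, 29, 37, 73, 83, 18]
Insert 18: [18, 21, 29, 37, 73, 83]

Sorted: [18, 21, 29, 37, 73, 83]


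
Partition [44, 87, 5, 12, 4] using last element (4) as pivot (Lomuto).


Pivot: 4
Place pivot at 0: [4, 87, 5, 12, 44]

Partitioned: [4, 87, 5, 12, 44]


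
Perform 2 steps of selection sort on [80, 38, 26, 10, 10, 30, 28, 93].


Initial: [80, 38, 26, 10, 10, 30, 28, 93]
Step 1: min=10 at 3
  Swap: [10, 38, 26, 80, 10, 30, 28, 93]
Step 2: min=10 at 4
  Swap: [10, 10, 26, 80, 38, 30, 28, 93]

After 2 steps: [10, 10, 26, 80, 38, 30, 28, 93]


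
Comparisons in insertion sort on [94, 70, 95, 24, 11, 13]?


Algorithm: insertion sort
Input: [94, 70, 95, 24, 11, 13]
Sorted: [11, 13, 24, 70, 94, 95]

14


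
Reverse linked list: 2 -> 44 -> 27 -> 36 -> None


Step 1: curr=2, set curr.next=prev(None) | reversed so far: 2
Step 2: curr=44, set curr.next=prev(2) | reversed so far: 44 -> 2
Step 3: curr=27, set curr.next=prev(44) | reversed so far: 27 -> 44 -> 2
Step 4: curr=36, set curr.next=prev(27) | reversed so far: 36 -> 27 -> 44 -> 2

36 -> 27 -> 44 -> 2 -> None


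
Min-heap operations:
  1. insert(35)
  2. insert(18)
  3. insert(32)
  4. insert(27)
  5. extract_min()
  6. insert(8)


insert(35) -> [35]
insert(18) -> [18, 35]
insert(32) -> [18, 35, 32]
insert(27) -> [18, 27, 32, 35]
extract_min()->18, [27, 35, 32]
insert(8) -> [8, 27, 32, 35]

Final heap: [8, 27, 32, 35]


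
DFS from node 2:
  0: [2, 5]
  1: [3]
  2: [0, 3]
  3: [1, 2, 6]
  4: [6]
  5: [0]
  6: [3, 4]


Visit 2, push [3, 0]
Visit 0, push [5]
Visit 5, push []
Visit 3, push [6, 1]
Visit 1, push []
Visit 6, push [4]
Visit 4, push []

DFS order: [2, 0, 5, 3, 1, 6, 4]


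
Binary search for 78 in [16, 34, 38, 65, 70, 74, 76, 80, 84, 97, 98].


Step 1: lo=0, hi=10, mid=5, val=74
Step 2: lo=6, hi=10, mid=8, val=84
Step 3: lo=6, hi=7, mid=6, val=76
Step 4: lo=7, hi=7, mid=7, val=80

Not found


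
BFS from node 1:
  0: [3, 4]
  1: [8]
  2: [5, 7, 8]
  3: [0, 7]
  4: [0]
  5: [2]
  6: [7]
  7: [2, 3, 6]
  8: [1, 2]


Visit 1, enqueue [8]
Visit 8, enqueue [2]
Visit 2, enqueue [5, 7]
Visit 5, enqueue []
Visit 7, enqueue [3, 6]
Visit 3, enqueue [0]
Visit 6, enqueue []
Visit 0, enqueue [4]
Visit 4, enqueue []

BFS order: [1, 8, 2, 5, 7, 3, 6, 0, 4]


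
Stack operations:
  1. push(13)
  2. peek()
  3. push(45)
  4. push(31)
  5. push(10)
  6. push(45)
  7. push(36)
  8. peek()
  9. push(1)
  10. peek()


push(13) -> [13]
peek()->13
push(45) -> [13, 45]
push(31) -> [13, 45, 31]
push(10) -> [13, 45, 31, 10]
push(45) -> [13, 45, 31, 10, 45]
push(36) -> [13, 45, 31, 10, 45, 36]
peek()->36
push(1) -> [13, 45, 31, 10, 45, 36, 1]
peek()->1

Final stack: [13, 45, 31, 10, 45, 36, 1]


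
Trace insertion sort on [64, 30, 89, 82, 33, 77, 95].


Initial: [64, 30, 89, 82, 33, 77, 95]
Insert 30: [30, 64, 89, 82, 33, 77, 95]
Insert 89: [30, 64, 89, 82, 33, 77, 95]
Insert 82: [30, 64, 82, 89, 33, 77, 95]
Insert 33: [30, 33, 64, 82, 89, 77, 95]
Insert 77: [30, 33, 64, 77, 82, 89, 95]
Insert 95: [30, 33, 64, 77, 82, 89, 95]

Sorted: [30, 33, 64, 77, 82, 89, 95]


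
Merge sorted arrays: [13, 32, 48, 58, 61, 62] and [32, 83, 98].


Take 13 from A
Take 32 from A
Take 32 from B
Take 48 from A
Take 58 from A
Take 61 from A
Take 62 from A

Merged: [13, 32, 32, 48, 58, 61, 62, 83, 98]


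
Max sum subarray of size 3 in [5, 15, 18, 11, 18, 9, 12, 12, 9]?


[0:3]: 38
[1:4]: 44
[2:5]: 47
[3:6]: 38
[4:7]: 39
[5:8]: 33
[6:9]: 33

Max: 47 at [2:5]


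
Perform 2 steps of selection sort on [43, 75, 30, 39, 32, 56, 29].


Initial: [43, 75, 30, 39, 32, 56, 29]
Step 1: min=29 at 6
  Swap: [29, 75, 30, 39, 32, 56, 43]
Step 2: min=30 at 2
  Swap: [29, 30, 75, 39, 32, 56, 43]

After 2 steps: [29, 30, 75, 39, 32, 56, 43]


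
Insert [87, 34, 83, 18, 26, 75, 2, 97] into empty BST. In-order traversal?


Insert 87: root
Insert 34: L from 87
Insert 83: L from 87 -> R from 34
Insert 18: L from 87 -> L from 34
Insert 26: L from 87 -> L from 34 -> R from 18
Insert 75: L from 87 -> R from 34 -> L from 83
Insert 2: L from 87 -> L from 34 -> L from 18
Insert 97: R from 87

In-order: [2, 18, 26, 34, 75, 83, 87, 97]


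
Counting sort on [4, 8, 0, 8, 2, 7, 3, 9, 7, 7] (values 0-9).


Input: [4, 8, 0, 8, 2, 7, 3, 9, 7, 7]
Counts: [1, 0, 1, 1, 1, 0, 0, 3, 2, 1]

Sorted: [0, 2, 3, 4, 7, 7, 7, 8, 8, 9]


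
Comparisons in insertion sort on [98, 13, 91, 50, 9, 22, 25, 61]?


Algorithm: insertion sort
Input: [98, 13, 91, 50, 9, 22, 25, 61]
Sorted: [9, 13, 22, 25, 50, 61, 91, 98]

21


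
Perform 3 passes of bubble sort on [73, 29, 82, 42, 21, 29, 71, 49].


Initial: [73, 29, 82, 42, 21, 29, 71, 49]
Pass 1: [29, 73, 42, 21, 29, 71, 49, 82] (6 swaps)
Pass 2: [29, 42, 21, 29, 71, 49, 73, 82] (5 swaps)
Pass 3: [29, 21, 29, 42, 49, 71, 73, 82] (3 swaps)

After 3 passes: [29, 21, 29, 42, 49, 71, 73, 82]


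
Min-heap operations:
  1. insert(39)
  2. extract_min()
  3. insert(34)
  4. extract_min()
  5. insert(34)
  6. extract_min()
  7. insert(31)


insert(39) -> [39]
extract_min()->39, []
insert(34) -> [34]
extract_min()->34, []
insert(34) -> [34]
extract_min()->34, []
insert(31) -> [31]

Final heap: [31]


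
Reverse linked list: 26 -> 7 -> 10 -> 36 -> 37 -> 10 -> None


Step 1: curr=26, set curr.next=prev(None) | reversed so far: 26
Step 2: curr=7, set curr.next=prev(26) | reversed so far: 7 -> 26
Step 3: curr=10, set curr.next=prev(7) | reversed so far: 10 -> 7 -> 26
Step 4: curr=36, set curr.next=prev(10) | reversed so far: 36 -> 10 -> 7 -> 26
Step 5: curr=37, set curr.next=prev(36) | reversed so far: 37 -> 36 -> 10 -> 7 -> 26
Step 6: curr=10, set curr.next=prev(37) | reversed so far: 10 -> 37 -> 36 -> 10 -> 7 -> 26

10 -> 37 -> 36 -> 10 -> 7 -> 26 -> None


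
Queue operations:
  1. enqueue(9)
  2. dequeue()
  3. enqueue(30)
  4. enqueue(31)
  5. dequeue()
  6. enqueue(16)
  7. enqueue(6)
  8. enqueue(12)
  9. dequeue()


enqueue(9) -> [9]
dequeue()->9, []
enqueue(30) -> [30]
enqueue(31) -> [30, 31]
dequeue()->30, [31]
enqueue(16) -> [31, 16]
enqueue(6) -> [31, 16, 6]
enqueue(12) -> [31, 16, 6, 12]
dequeue()->31, [16, 6, 12]

Final queue: [16, 6, 12]


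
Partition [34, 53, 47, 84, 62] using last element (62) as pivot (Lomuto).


Pivot: 62
  34 <= 62: advance i (no swap)
  53 <= 62: advance i (no swap)
  47 <= 62: advance i (no swap)
Place pivot at 3: [34, 53, 47, 62, 84]

Partitioned: [34, 53, 47, 62, 84]


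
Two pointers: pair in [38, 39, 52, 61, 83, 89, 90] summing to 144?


lo=0(38)+hi=6(90)=128
lo=1(39)+hi=6(90)=129
lo=2(52)+hi=6(90)=142
lo=3(61)+hi=6(90)=151
lo=3(61)+hi=5(89)=150
lo=3(61)+hi=4(83)=144

Yes: 61+83=144


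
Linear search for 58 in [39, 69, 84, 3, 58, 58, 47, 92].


i=0: 39!=58
i=1: 69!=58
i=2: 84!=58
i=3: 3!=58
i=4: 58==58 found!

Found at 4, 5 comps


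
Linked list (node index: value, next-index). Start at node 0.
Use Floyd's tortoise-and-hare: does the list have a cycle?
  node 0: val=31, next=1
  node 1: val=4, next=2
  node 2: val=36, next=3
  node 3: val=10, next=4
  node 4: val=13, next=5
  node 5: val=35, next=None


Floyd's tortoise (slow, +1) and hare (fast, +2):
  init: slow=0, fast=0
  step 1: slow=1, fast=2
  step 2: slow=2, fast=4
  step 3: fast 4->5->None, no cycle

Cycle: no


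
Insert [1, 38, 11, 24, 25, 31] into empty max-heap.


Insert 1: [1]
Insert 38: [38, 1]
Insert 11: [38, 1, 11]
Insert 24: [38, 24, 11, 1]
Insert 25: [38, 25, 11, 1, 24]
Insert 31: [38, 25, 31, 1, 24, 11]

Final heap: [38, 25, 31, 1, 24, 11]


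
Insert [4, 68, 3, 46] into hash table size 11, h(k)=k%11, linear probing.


Insert 4: h=4 -> slot 4
Insert 68: h=2 -> slot 2
Insert 3: h=3 -> slot 3
Insert 46: h=2, 3 probes -> slot 5

Table: [None, None, 68, 3, 4, 46, None, None, None, None, None]


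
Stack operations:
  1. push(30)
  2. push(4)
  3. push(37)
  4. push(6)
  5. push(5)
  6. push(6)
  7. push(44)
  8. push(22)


push(30) -> [30]
push(4) -> [30, 4]
push(37) -> [30, 4, 37]
push(6) -> [30, 4, 37, 6]
push(5) -> [30, 4, 37, 6, 5]
push(6) -> [30, 4, 37, 6, 5, 6]
push(44) -> [30, 4, 37, 6, 5, 6, 44]
push(22) -> [30, 4, 37, 6, 5, 6, 44, 22]

Final stack: [30, 4, 37, 6, 5, 6, 44, 22]


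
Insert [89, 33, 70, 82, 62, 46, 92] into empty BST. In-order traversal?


Insert 89: root
Insert 33: L from 89
Insert 70: L from 89 -> R from 33
Insert 82: L from 89 -> R from 33 -> R from 70
Insert 62: L from 89 -> R from 33 -> L from 70
Insert 46: L from 89 -> R from 33 -> L from 70 -> L from 62
Insert 92: R from 89

In-order: [33, 46, 62, 70, 82, 89, 92]


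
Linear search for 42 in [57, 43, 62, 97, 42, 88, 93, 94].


i=0: 57!=42
i=1: 43!=42
i=2: 62!=42
i=3: 97!=42
i=4: 42==42 found!

Found at 4, 5 comps


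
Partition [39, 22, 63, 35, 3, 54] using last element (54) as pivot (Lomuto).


Pivot: 54
  39 <= 54: advance i (no swap)
  22 <= 54: advance i (no swap)
  35 <= 54: swap -> [39, 22, 35, 63, 3, 54]
  3 <= 54: swap -> [39, 22, 35, 3, 63, 54]
Place pivot at 4: [39, 22, 35, 3, 54, 63]

Partitioned: [39, 22, 35, 3, 54, 63]


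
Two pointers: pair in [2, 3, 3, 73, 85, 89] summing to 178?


lo=0(2)+hi=5(89)=91
lo=1(3)+hi=5(89)=92
lo=2(3)+hi=5(89)=92
lo=3(73)+hi=5(89)=162
lo=4(85)+hi=5(89)=174

No pair found


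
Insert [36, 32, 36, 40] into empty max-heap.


Insert 36: [36]
Insert 32: [36, 32]
Insert 36: [36, 32, 36]
Insert 40: [40, 36, 36, 32]

Final heap: [40, 36, 36, 32]


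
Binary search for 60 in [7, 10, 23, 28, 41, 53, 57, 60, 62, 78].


Step 1: lo=0, hi=9, mid=4, val=41
Step 2: lo=5, hi=9, mid=7, val=60

Found at index 7


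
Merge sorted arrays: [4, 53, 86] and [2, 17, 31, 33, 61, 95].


Take 2 from B
Take 4 from A
Take 17 from B
Take 31 from B
Take 33 from B
Take 53 from A
Take 61 from B
Take 86 from A

Merged: [2, 4, 17, 31, 33, 53, 61, 86, 95]


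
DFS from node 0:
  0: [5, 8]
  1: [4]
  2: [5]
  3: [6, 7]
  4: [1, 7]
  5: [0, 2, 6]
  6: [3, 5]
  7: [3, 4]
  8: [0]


Visit 0, push [8, 5]
Visit 5, push [6, 2]
Visit 2, push []
Visit 6, push [3]
Visit 3, push [7]
Visit 7, push [4]
Visit 4, push [1]
Visit 1, push []
Visit 8, push []

DFS order: [0, 5, 2, 6, 3, 7, 4, 1, 8]


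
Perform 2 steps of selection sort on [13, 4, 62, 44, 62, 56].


Initial: [13, 4, 62, 44, 62, 56]
Step 1: min=4 at 1
  Swap: [4, 13, 62, 44, 62, 56]
Step 2: min=13 at 1
  Swap: [4, 13, 62, 44, 62, 56]

After 2 steps: [4, 13, 62, 44, 62, 56]


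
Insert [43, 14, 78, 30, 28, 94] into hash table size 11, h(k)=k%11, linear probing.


Insert 43: h=10 -> slot 10
Insert 14: h=3 -> slot 3
Insert 78: h=1 -> slot 1
Insert 30: h=8 -> slot 8
Insert 28: h=6 -> slot 6
Insert 94: h=6, 1 probes -> slot 7

Table: [None, 78, None, 14, None, None, 28, 94, 30, None, 43]


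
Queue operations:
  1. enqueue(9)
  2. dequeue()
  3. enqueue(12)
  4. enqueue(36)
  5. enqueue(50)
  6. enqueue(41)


enqueue(9) -> [9]
dequeue()->9, []
enqueue(12) -> [12]
enqueue(36) -> [12, 36]
enqueue(50) -> [12, 36, 50]
enqueue(41) -> [12, 36, 50, 41]

Final queue: [12, 36, 50, 41]


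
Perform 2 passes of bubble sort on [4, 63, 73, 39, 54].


Initial: [4, 63, 73, 39, 54]
Pass 1: [4, 63, 39, 54, 73] (2 swaps)
Pass 2: [4, 39, 54, 63, 73] (2 swaps)

After 2 passes: [4, 39, 54, 63, 73]


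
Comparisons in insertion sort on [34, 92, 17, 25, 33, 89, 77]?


Algorithm: insertion sort
Input: [34, 92, 17, 25, 33, 89, 77]
Sorted: [17, 25, 33, 34, 77, 89, 92]

14


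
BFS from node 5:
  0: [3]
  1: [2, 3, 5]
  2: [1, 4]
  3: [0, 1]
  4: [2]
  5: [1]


Visit 5, enqueue [1]
Visit 1, enqueue [2, 3]
Visit 2, enqueue [4]
Visit 3, enqueue [0]
Visit 4, enqueue []
Visit 0, enqueue []

BFS order: [5, 1, 2, 3, 4, 0]


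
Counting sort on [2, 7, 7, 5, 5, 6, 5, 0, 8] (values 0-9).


Input: [2, 7, 7, 5, 5, 6, 5, 0, 8]
Counts: [1, 0, 1, 0, 0, 3, 1, 2, 1, 0]

Sorted: [0, 2, 5, 5, 5, 6, 7, 7, 8]


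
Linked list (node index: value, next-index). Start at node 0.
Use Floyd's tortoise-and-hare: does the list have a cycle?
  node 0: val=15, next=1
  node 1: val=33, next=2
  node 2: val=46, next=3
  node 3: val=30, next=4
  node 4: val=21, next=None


Floyd's tortoise (slow, +1) and hare (fast, +2):
  init: slow=0, fast=0
  step 1: slow=1, fast=2
  step 2: slow=2, fast=4
  step 3: fast -> None, no cycle

Cycle: no


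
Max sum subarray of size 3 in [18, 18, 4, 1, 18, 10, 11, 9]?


[0:3]: 40
[1:4]: 23
[2:5]: 23
[3:6]: 29
[4:7]: 39
[5:8]: 30

Max: 40 at [0:3]


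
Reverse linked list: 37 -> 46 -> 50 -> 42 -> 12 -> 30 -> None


Step 1: curr=37, set curr.next=prev(None) | reversed so far: 37
Step 2: curr=46, set curr.next=prev(37) | reversed so far: 46 -> 37
Step 3: curr=50, set curr.next=prev(46) | reversed so far: 50 -> 46 -> 37
Step 4: curr=42, set curr.next=prev(50) | reversed so far: 42 -> 50 -> 46 -> 37
Step 5: curr=12, set curr.next=prev(42) | reversed so far: 12 -> 42 -> 50 -> 46 -> 37
Step 6: curr=30, set curr.next=prev(12) | reversed so far: 30 -> 12 -> 42 -> 50 -> 46 -> 37

30 -> 12 -> 42 -> 50 -> 46 -> 37 -> None


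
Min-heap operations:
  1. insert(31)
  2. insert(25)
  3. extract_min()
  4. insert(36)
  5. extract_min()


insert(31) -> [31]
insert(25) -> [25, 31]
extract_min()->25, [31]
insert(36) -> [31, 36]
extract_min()->31, [36]

Final heap: [36]


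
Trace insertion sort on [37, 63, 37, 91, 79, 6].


Initial: [37, 63, 37, 91, 79, 6]
Insert 63: [37, 63, 37, 91, 79, 6]
Insert 37: [37, 37, 63, 91, 79, 6]
Insert 91: [37, 37, 63, 91, 79, 6]
Insert 79: [37, 37, 63, 79, 91, 6]
Insert 6: [6, 37, 37, 63, 79, 91]

Sorted: [6, 37, 37, 63, 79, 91]


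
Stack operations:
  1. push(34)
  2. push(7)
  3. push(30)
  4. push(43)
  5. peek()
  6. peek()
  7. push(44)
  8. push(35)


push(34) -> [34]
push(7) -> [34, 7]
push(30) -> [34, 7, 30]
push(43) -> [34, 7, 30, 43]
peek()->43
peek()->43
push(44) -> [34, 7, 30, 43, 44]
push(35) -> [34, 7, 30, 43, 44, 35]

Final stack: [34, 7, 30, 43, 44, 35]


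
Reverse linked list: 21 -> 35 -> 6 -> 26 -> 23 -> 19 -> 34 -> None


Step 1: curr=21, set curr.next=prev(None) | reversed so far: 21
Step 2: curr=35, set curr.next=prev(21) | reversed so far: 35 -> 21
Step 3: curr=6, set curr.next=prev(35) | reversed so far: 6 -> 35 -> 21
Step 4: curr=26, set curr.next=prev(6) | reversed so far: 26 -> 6 -> 35 -> 21
Step 5: curr=23, set curr.next=prev(26) | reversed so far: 23 -> 26 -> 6 -> 35 -> 21
Step 6: curr=19, set curr.next=prev(23) | reversed so far: 19 -> 23 -> 26 -> 6 -> 35 -> 21
Step 7: curr=34, set curr.next=prev(19) | reversed so far: 34 -> 19 -> 23 -> 26 -> 6 -> 35 -> 21

34 -> 19 -> 23 -> 26 -> 6 -> 35 -> 21 -> None


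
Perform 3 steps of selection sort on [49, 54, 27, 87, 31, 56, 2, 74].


Initial: [49, 54, 27, 87, 31, 56, 2, 74]
Step 1: min=2 at 6
  Swap: [2, 54, 27, 87, 31, 56, 49, 74]
Step 2: min=27 at 2
  Swap: [2, 27, 54, 87, 31, 56, 49, 74]
Step 3: min=31 at 4
  Swap: [2, 27, 31, 87, 54, 56, 49, 74]

After 3 steps: [2, 27, 31, 87, 54, 56, 49, 74]


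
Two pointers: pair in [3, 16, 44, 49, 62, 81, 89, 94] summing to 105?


lo=0(3)+hi=7(94)=97
lo=1(16)+hi=7(94)=110
lo=1(16)+hi=6(89)=105

Yes: 16+89=105


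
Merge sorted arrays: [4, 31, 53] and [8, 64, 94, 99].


Take 4 from A
Take 8 from B
Take 31 from A
Take 53 from A

Merged: [4, 8, 31, 53, 64, 94, 99]


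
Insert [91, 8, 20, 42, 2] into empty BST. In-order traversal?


Insert 91: root
Insert 8: L from 91
Insert 20: L from 91 -> R from 8
Insert 42: L from 91 -> R from 8 -> R from 20
Insert 2: L from 91 -> L from 8

In-order: [2, 8, 20, 42, 91]


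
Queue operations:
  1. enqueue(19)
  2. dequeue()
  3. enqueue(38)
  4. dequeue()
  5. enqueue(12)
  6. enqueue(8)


enqueue(19) -> [19]
dequeue()->19, []
enqueue(38) -> [38]
dequeue()->38, []
enqueue(12) -> [12]
enqueue(8) -> [12, 8]

Final queue: [12, 8]


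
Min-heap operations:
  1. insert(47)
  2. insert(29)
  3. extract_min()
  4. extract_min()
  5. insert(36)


insert(47) -> [47]
insert(29) -> [29, 47]
extract_min()->29, [47]
extract_min()->47, []
insert(36) -> [36]

Final heap: [36]


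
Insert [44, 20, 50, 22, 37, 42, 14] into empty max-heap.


Insert 44: [44]
Insert 20: [44, 20]
Insert 50: [50, 20, 44]
Insert 22: [50, 22, 44, 20]
Insert 37: [50, 37, 44, 20, 22]
Insert 42: [50, 37, 44, 20, 22, 42]
Insert 14: [50, 37, 44, 20, 22, 42, 14]

Final heap: [50, 37, 44, 20, 22, 42, 14]


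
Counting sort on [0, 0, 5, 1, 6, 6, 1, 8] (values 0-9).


Input: [0, 0, 5, 1, 6, 6, 1, 8]
Counts: [2, 2, 0, 0, 0, 1, 2, 0, 1, 0]

Sorted: [0, 0, 1, 1, 5, 6, 6, 8]


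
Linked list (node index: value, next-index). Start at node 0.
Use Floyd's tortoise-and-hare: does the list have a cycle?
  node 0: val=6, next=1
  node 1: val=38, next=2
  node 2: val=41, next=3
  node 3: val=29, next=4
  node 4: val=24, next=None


Floyd's tortoise (slow, +1) and hare (fast, +2):
  init: slow=0, fast=0
  step 1: slow=1, fast=2
  step 2: slow=2, fast=4
  step 3: fast -> None, no cycle

Cycle: no


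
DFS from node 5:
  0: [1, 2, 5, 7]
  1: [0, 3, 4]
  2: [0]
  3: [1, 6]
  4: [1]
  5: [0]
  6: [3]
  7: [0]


Visit 5, push [0]
Visit 0, push [7, 2, 1]
Visit 1, push [4, 3]
Visit 3, push [6]
Visit 6, push []
Visit 4, push []
Visit 2, push []
Visit 7, push []

DFS order: [5, 0, 1, 3, 6, 4, 2, 7]


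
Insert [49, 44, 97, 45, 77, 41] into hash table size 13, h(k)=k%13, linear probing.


Insert 49: h=10 -> slot 10
Insert 44: h=5 -> slot 5
Insert 97: h=6 -> slot 6
Insert 45: h=6, 1 probes -> slot 7
Insert 77: h=12 -> slot 12
Insert 41: h=2 -> slot 2

Table: [None, None, 41, None, None, 44, 97, 45, None, None, 49, None, 77]


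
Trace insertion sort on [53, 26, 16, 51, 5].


Initial: [53, 26, 16, 51, 5]
Insert 26: [26, 53, 16, 51, 5]
Insert 16: [16, 26, 53, 51, 5]
Insert 51: [16, 26, 51, 53, 5]
Insert 5: [5, 16, 26, 51, 53]

Sorted: [5, 16, 26, 51, 53]


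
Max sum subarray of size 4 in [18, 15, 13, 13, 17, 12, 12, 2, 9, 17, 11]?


[0:4]: 59
[1:5]: 58
[2:6]: 55
[3:7]: 54
[4:8]: 43
[5:9]: 35
[6:10]: 40
[7:11]: 39

Max: 59 at [0:4]


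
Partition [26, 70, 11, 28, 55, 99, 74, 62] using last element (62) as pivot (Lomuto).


Pivot: 62
  26 <= 62: advance i (no swap)
  11 <= 62: swap -> [26, 11, 70, 28, 55, 99, 74, 62]
  28 <= 62: swap -> [26, 11, 28, 70, 55, 99, 74, 62]
  55 <= 62: swap -> [26, 11, 28, 55, 70, 99, 74, 62]
Place pivot at 4: [26, 11, 28, 55, 62, 99, 74, 70]

Partitioned: [26, 11, 28, 55, 62, 99, 74, 70]


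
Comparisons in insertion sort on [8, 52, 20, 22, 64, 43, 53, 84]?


Algorithm: insertion sort
Input: [8, 52, 20, 22, 64, 43, 53, 84]
Sorted: [8, 20, 22, 43, 52, 53, 64, 84]

12


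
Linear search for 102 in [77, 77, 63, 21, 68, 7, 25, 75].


i=0: 77!=102
i=1: 77!=102
i=2: 63!=102
i=3: 21!=102
i=4: 68!=102
i=5: 7!=102
i=6: 25!=102
i=7: 75!=102

Not found, 8 comps


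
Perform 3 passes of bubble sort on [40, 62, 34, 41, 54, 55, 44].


Initial: [40, 62, 34, 41, 54, 55, 44]
Pass 1: [40, 34, 41, 54, 55, 44, 62] (5 swaps)
Pass 2: [34, 40, 41, 54, 44, 55, 62] (2 swaps)
Pass 3: [34, 40, 41, 44, 54, 55, 62] (1 swaps)

After 3 passes: [34, 40, 41, 44, 54, 55, 62]


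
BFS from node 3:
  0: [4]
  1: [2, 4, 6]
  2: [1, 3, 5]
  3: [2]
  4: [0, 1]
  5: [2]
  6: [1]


Visit 3, enqueue [2]
Visit 2, enqueue [1, 5]
Visit 1, enqueue [4, 6]
Visit 5, enqueue []
Visit 4, enqueue [0]
Visit 6, enqueue []
Visit 0, enqueue []

BFS order: [3, 2, 1, 5, 4, 6, 0]


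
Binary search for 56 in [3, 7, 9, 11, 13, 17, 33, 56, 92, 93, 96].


Step 1: lo=0, hi=10, mid=5, val=17
Step 2: lo=6, hi=10, mid=8, val=92
Step 3: lo=6, hi=7, mid=6, val=33
Step 4: lo=7, hi=7, mid=7, val=56

Found at index 7


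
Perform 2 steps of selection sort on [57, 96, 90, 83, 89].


Initial: [57, 96, 90, 83, 89]
Step 1: min=57 at 0
  Swap: [57, 96, 90, 83, 89]
Step 2: min=83 at 3
  Swap: [57, 83, 90, 96, 89]

After 2 steps: [57, 83, 90, 96, 89]


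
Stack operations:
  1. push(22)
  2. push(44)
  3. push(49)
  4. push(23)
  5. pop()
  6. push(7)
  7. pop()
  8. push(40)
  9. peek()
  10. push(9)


push(22) -> [22]
push(44) -> [22, 44]
push(49) -> [22, 44, 49]
push(23) -> [22, 44, 49, 23]
pop()->23, [22, 44, 49]
push(7) -> [22, 44, 49, 7]
pop()->7, [22, 44, 49]
push(40) -> [22, 44, 49, 40]
peek()->40
push(9) -> [22, 44, 49, 40, 9]

Final stack: [22, 44, 49, 40, 9]


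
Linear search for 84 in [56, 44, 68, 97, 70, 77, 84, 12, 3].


i=0: 56!=84
i=1: 44!=84
i=2: 68!=84
i=3: 97!=84
i=4: 70!=84
i=5: 77!=84
i=6: 84==84 found!

Found at 6, 7 comps


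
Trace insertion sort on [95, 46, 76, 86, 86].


Initial: [95, 46, 76, 86, 86]
Insert 46: [46, 95, 76, 86, 86]
Insert 76: [46, 76, 95, 86, 86]
Insert 86: [46, 76, 86, 95, 86]
Insert 86: [46, 76, 86, 86, 95]

Sorted: [46, 76, 86, 86, 95]


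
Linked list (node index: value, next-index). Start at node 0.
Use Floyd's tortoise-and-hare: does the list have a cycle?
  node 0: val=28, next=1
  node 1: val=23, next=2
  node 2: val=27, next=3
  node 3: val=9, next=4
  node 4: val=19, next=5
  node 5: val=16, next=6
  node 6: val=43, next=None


Floyd's tortoise (slow, +1) and hare (fast, +2):
  init: slow=0, fast=0
  step 1: slow=1, fast=2
  step 2: slow=2, fast=4
  step 3: slow=3, fast=6
  step 4: fast -> None, no cycle

Cycle: no


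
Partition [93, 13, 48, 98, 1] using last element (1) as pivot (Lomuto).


Pivot: 1
Place pivot at 0: [1, 13, 48, 98, 93]

Partitioned: [1, 13, 48, 98, 93]


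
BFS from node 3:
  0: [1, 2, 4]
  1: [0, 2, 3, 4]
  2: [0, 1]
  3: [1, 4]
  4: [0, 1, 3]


Visit 3, enqueue [1, 4]
Visit 1, enqueue [0, 2]
Visit 4, enqueue []
Visit 0, enqueue []
Visit 2, enqueue []

BFS order: [3, 1, 4, 0, 2]


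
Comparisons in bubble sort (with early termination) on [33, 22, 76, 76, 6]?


Algorithm: bubble sort (with early termination)
Input: [33, 22, 76, 76, 6]
Sorted: [6, 22, 33, 76, 76]

10


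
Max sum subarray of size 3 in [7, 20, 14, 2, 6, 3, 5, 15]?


[0:3]: 41
[1:4]: 36
[2:5]: 22
[3:6]: 11
[4:7]: 14
[5:8]: 23

Max: 41 at [0:3]


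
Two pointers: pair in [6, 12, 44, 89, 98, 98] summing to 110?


lo=0(6)+hi=5(98)=104
lo=1(12)+hi=5(98)=110

Yes: 12+98=110


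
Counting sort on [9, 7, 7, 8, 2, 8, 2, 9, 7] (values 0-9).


Input: [9, 7, 7, 8, 2, 8, 2, 9, 7]
Counts: [0, 0, 2, 0, 0, 0, 0, 3, 2, 2]

Sorted: [2, 2, 7, 7, 7, 8, 8, 9, 9]


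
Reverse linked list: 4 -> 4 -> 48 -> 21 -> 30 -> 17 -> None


Step 1: curr=4, set curr.next=prev(None) | reversed so far: 4
Step 2: curr=4, set curr.next=prev(4) | reversed so far: 4 -> 4
Step 3: curr=48, set curr.next=prev(4) | reversed so far: 48 -> 4 -> 4
Step 4: curr=21, set curr.next=prev(48) | reversed so far: 21 -> 48 -> 4 -> 4
Step 5: curr=30, set curr.next=prev(21) | reversed so far: 30 -> 21 -> 48 -> 4 -> 4
Step 6: curr=17, set curr.next=prev(30) | reversed so far: 17 -> 30 -> 21 -> 48 -> 4 -> 4

17 -> 30 -> 21 -> 48 -> 4 -> 4 -> None


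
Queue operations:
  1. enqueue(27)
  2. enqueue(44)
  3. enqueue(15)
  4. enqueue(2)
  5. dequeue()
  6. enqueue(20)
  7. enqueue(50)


enqueue(27) -> [27]
enqueue(44) -> [27, 44]
enqueue(15) -> [27, 44, 15]
enqueue(2) -> [27, 44, 15, 2]
dequeue()->27, [44, 15, 2]
enqueue(20) -> [44, 15, 2, 20]
enqueue(50) -> [44, 15, 2, 20, 50]

Final queue: [44, 15, 2, 20, 50]


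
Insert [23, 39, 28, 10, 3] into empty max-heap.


Insert 23: [23]
Insert 39: [39, 23]
Insert 28: [39, 23, 28]
Insert 10: [39, 23, 28, 10]
Insert 3: [39, 23, 28, 10, 3]

Final heap: [39, 23, 28, 10, 3]


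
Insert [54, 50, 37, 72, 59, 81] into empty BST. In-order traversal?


Insert 54: root
Insert 50: L from 54
Insert 37: L from 54 -> L from 50
Insert 72: R from 54
Insert 59: R from 54 -> L from 72
Insert 81: R from 54 -> R from 72

In-order: [37, 50, 54, 59, 72, 81]


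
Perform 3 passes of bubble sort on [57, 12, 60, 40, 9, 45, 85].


Initial: [57, 12, 60, 40, 9, 45, 85]
Pass 1: [12, 57, 40, 9, 45, 60, 85] (4 swaps)
Pass 2: [12, 40, 9, 45, 57, 60, 85] (3 swaps)
Pass 3: [12, 9, 40, 45, 57, 60, 85] (1 swaps)

After 3 passes: [12, 9, 40, 45, 57, 60, 85]


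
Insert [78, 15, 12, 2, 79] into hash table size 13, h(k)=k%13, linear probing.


Insert 78: h=0 -> slot 0
Insert 15: h=2 -> slot 2
Insert 12: h=12 -> slot 12
Insert 2: h=2, 1 probes -> slot 3
Insert 79: h=1 -> slot 1

Table: [78, 79, 15, 2, None, None, None, None, None, None, None, None, 12]


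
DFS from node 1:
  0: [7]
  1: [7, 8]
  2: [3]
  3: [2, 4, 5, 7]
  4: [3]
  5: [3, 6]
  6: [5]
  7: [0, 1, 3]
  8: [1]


Visit 1, push [8, 7]
Visit 7, push [3, 0]
Visit 0, push []
Visit 3, push [5, 4, 2]
Visit 2, push []
Visit 4, push []
Visit 5, push [6]
Visit 6, push []
Visit 8, push []

DFS order: [1, 7, 0, 3, 2, 4, 5, 6, 8]


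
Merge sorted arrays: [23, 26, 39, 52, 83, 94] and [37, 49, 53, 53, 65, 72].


Take 23 from A
Take 26 from A
Take 37 from B
Take 39 from A
Take 49 from B
Take 52 from A
Take 53 from B
Take 53 from B
Take 65 from B
Take 72 from B

Merged: [23, 26, 37, 39, 49, 52, 53, 53, 65, 72, 83, 94]


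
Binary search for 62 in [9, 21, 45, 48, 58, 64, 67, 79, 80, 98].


Step 1: lo=0, hi=9, mid=4, val=58
Step 2: lo=5, hi=9, mid=7, val=79
Step 3: lo=5, hi=6, mid=5, val=64

Not found


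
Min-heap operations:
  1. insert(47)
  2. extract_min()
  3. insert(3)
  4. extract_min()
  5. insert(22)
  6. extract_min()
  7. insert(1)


insert(47) -> [47]
extract_min()->47, []
insert(3) -> [3]
extract_min()->3, []
insert(22) -> [22]
extract_min()->22, []
insert(1) -> [1]

Final heap: [1]


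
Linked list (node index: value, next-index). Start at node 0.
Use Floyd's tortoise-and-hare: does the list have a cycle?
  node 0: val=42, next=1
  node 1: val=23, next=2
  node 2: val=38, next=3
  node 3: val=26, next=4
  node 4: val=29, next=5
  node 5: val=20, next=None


Floyd's tortoise (slow, +1) and hare (fast, +2):
  init: slow=0, fast=0
  step 1: slow=1, fast=2
  step 2: slow=2, fast=4
  step 3: fast 4->5->None, no cycle

Cycle: no


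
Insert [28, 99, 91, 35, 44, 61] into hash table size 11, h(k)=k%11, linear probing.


Insert 28: h=6 -> slot 6
Insert 99: h=0 -> slot 0
Insert 91: h=3 -> slot 3
Insert 35: h=2 -> slot 2
Insert 44: h=0, 1 probes -> slot 1
Insert 61: h=6, 1 probes -> slot 7

Table: [99, 44, 35, 91, None, None, 28, 61, None, None, None]


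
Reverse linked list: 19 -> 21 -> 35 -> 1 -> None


Step 1: curr=19, set curr.next=prev(None) | reversed so far: 19
Step 2: curr=21, set curr.next=prev(19) | reversed so far: 21 -> 19
Step 3: curr=35, set curr.next=prev(21) | reversed so far: 35 -> 21 -> 19
Step 4: curr=1, set curr.next=prev(35) | reversed so far: 1 -> 35 -> 21 -> 19

1 -> 35 -> 21 -> 19 -> None


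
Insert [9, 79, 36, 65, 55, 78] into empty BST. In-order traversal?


Insert 9: root
Insert 79: R from 9
Insert 36: R from 9 -> L from 79
Insert 65: R from 9 -> L from 79 -> R from 36
Insert 55: R from 9 -> L from 79 -> R from 36 -> L from 65
Insert 78: R from 9 -> L from 79 -> R from 36 -> R from 65

In-order: [9, 36, 55, 65, 78, 79]


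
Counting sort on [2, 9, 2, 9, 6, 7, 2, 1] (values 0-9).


Input: [2, 9, 2, 9, 6, 7, 2, 1]
Counts: [0, 1, 3, 0, 0, 0, 1, 1, 0, 2]

Sorted: [1, 2, 2, 2, 6, 7, 9, 9]


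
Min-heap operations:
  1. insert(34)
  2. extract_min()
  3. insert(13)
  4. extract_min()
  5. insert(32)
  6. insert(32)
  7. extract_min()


insert(34) -> [34]
extract_min()->34, []
insert(13) -> [13]
extract_min()->13, []
insert(32) -> [32]
insert(32) -> [32, 32]
extract_min()->32, [32]

Final heap: [32]


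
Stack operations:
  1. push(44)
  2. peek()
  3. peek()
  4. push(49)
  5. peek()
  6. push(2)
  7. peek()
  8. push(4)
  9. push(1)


push(44) -> [44]
peek()->44
peek()->44
push(49) -> [44, 49]
peek()->49
push(2) -> [44, 49, 2]
peek()->2
push(4) -> [44, 49, 2, 4]
push(1) -> [44, 49, 2, 4, 1]

Final stack: [44, 49, 2, 4, 1]


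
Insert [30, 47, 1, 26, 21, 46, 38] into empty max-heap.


Insert 30: [30]
Insert 47: [47, 30]
Insert 1: [47, 30, 1]
Insert 26: [47, 30, 1, 26]
Insert 21: [47, 30, 1, 26, 21]
Insert 46: [47, 30, 46, 26, 21, 1]
Insert 38: [47, 30, 46, 26, 21, 1, 38]

Final heap: [47, 30, 46, 26, 21, 1, 38]


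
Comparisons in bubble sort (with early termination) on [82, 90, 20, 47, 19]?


Algorithm: bubble sort (with early termination)
Input: [82, 90, 20, 47, 19]
Sorted: [19, 20, 47, 82, 90]

10


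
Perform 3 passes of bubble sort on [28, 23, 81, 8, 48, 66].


Initial: [28, 23, 81, 8, 48, 66]
Pass 1: [23, 28, 8, 48, 66, 81] (4 swaps)
Pass 2: [23, 8, 28, 48, 66, 81] (1 swaps)
Pass 3: [8, 23, 28, 48, 66, 81] (1 swaps)

After 3 passes: [8, 23, 28, 48, 66, 81]


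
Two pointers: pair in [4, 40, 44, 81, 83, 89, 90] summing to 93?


lo=0(4)+hi=6(90)=94
lo=0(4)+hi=5(89)=93

Yes: 4+89=93


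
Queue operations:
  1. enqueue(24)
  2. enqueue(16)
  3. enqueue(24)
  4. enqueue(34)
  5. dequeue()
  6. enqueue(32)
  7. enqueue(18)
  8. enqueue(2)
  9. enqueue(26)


enqueue(24) -> [24]
enqueue(16) -> [24, 16]
enqueue(24) -> [24, 16, 24]
enqueue(34) -> [24, 16, 24, 34]
dequeue()->24, [16, 24, 34]
enqueue(32) -> [16, 24, 34, 32]
enqueue(18) -> [16, 24, 34, 32, 18]
enqueue(2) -> [16, 24, 34, 32, 18, 2]
enqueue(26) -> [16, 24, 34, 32, 18, 2, 26]

Final queue: [16, 24, 34, 32, 18, 2, 26]


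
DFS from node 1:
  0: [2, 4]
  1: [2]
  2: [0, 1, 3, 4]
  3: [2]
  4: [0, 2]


Visit 1, push [2]
Visit 2, push [4, 3, 0]
Visit 0, push [4]
Visit 4, push []
Visit 3, push []

DFS order: [1, 2, 0, 4, 3]


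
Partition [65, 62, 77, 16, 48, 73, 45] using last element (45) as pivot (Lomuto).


Pivot: 45
  16 <= 45: swap -> [16, 62, 77, 65, 48, 73, 45]
Place pivot at 1: [16, 45, 77, 65, 48, 73, 62]

Partitioned: [16, 45, 77, 65, 48, 73, 62]


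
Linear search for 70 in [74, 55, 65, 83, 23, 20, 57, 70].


i=0: 74!=70
i=1: 55!=70
i=2: 65!=70
i=3: 83!=70
i=4: 23!=70
i=5: 20!=70
i=6: 57!=70
i=7: 70==70 found!

Found at 7, 8 comps


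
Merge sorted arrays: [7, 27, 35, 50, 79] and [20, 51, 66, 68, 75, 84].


Take 7 from A
Take 20 from B
Take 27 from A
Take 35 from A
Take 50 from A
Take 51 from B
Take 66 from B
Take 68 from B
Take 75 from B
Take 79 from A

Merged: [7, 20, 27, 35, 50, 51, 66, 68, 75, 79, 84]


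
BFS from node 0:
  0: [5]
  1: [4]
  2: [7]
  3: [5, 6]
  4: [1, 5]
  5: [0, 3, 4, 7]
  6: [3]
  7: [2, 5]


Visit 0, enqueue [5]
Visit 5, enqueue [3, 4, 7]
Visit 3, enqueue [6]
Visit 4, enqueue [1]
Visit 7, enqueue [2]
Visit 6, enqueue []
Visit 1, enqueue []
Visit 2, enqueue []

BFS order: [0, 5, 3, 4, 7, 6, 1, 2]


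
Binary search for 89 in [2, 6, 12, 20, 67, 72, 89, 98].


Step 1: lo=0, hi=7, mid=3, val=20
Step 2: lo=4, hi=7, mid=5, val=72
Step 3: lo=6, hi=7, mid=6, val=89

Found at index 6


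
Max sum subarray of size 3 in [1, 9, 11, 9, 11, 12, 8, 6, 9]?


[0:3]: 21
[1:4]: 29
[2:5]: 31
[3:6]: 32
[4:7]: 31
[5:8]: 26
[6:9]: 23

Max: 32 at [3:6]


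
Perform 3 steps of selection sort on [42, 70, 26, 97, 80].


Initial: [42, 70, 26, 97, 80]
Step 1: min=26 at 2
  Swap: [26, 70, 42, 97, 80]
Step 2: min=42 at 2
  Swap: [26, 42, 70, 97, 80]
Step 3: min=70 at 2
  Swap: [26, 42, 70, 97, 80]

After 3 steps: [26, 42, 70, 97, 80]


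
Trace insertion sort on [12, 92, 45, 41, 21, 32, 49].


Initial: [12, 92, 45, 41, 21, 32, 49]
Insert 92: [12, 92, 45, 41, 21, 32, 49]
Insert 45: [12, 45, 92, 41, 21, 32, 49]
Insert 41: [12, 41, 45, 92, 21, 32, 49]
Insert 21: [12, 21, 41, 45, 92, 32, 49]
Insert 32: [12, 21, 32, 41, 45, 92, 49]
Insert 49: [12, 21, 32, 41, 45, 49, 92]

Sorted: [12, 21, 32, 41, 45, 49, 92]


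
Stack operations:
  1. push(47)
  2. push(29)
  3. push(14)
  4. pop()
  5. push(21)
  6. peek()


push(47) -> [47]
push(29) -> [47, 29]
push(14) -> [47, 29, 14]
pop()->14, [47, 29]
push(21) -> [47, 29, 21]
peek()->21

Final stack: [47, 29, 21]


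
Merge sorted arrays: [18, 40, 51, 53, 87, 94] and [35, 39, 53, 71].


Take 18 from A
Take 35 from B
Take 39 from B
Take 40 from A
Take 51 from A
Take 53 from A
Take 53 from B
Take 71 from B

Merged: [18, 35, 39, 40, 51, 53, 53, 71, 87, 94]


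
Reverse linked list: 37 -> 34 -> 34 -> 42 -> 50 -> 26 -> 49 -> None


Step 1: curr=37, set curr.next=prev(None) | reversed so far: 37
Step 2: curr=34, set curr.next=prev(37) | reversed so far: 34 -> 37
Step 3: curr=34, set curr.next=prev(34) | reversed so far: 34 -> 34 -> 37
Step 4: curr=42, set curr.next=prev(34) | reversed so far: 42 -> 34 -> 34 -> 37
Step 5: curr=50, set curr.next=prev(42) | reversed so far: 50 -> 42 -> 34 -> 34 -> 37
Step 6: curr=26, set curr.next=prev(50) | reversed so far: 26 -> 50 -> 42 -> 34 -> 34 -> 37
Step 7: curr=49, set curr.next=prev(26) | reversed so far: 49 -> 26 -> 50 -> 42 -> 34 -> 34 -> 37

49 -> 26 -> 50 -> 42 -> 34 -> 34 -> 37 -> None


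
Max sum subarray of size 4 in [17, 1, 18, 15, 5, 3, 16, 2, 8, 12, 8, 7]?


[0:4]: 51
[1:5]: 39
[2:6]: 41
[3:7]: 39
[4:8]: 26
[5:9]: 29
[6:10]: 38
[7:11]: 30
[8:12]: 35

Max: 51 at [0:4]


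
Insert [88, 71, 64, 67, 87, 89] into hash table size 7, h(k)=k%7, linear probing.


Insert 88: h=4 -> slot 4
Insert 71: h=1 -> slot 1
Insert 64: h=1, 1 probes -> slot 2
Insert 67: h=4, 1 probes -> slot 5
Insert 87: h=3 -> slot 3
Insert 89: h=5, 1 probes -> slot 6

Table: [None, 71, 64, 87, 88, 67, 89]


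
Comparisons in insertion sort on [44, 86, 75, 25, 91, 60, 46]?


Algorithm: insertion sort
Input: [44, 86, 75, 25, 91, 60, 46]
Sorted: [25, 44, 46, 60, 75, 86, 91]

16


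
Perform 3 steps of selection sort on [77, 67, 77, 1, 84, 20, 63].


Initial: [77, 67, 77, 1, 84, 20, 63]
Step 1: min=1 at 3
  Swap: [1, 67, 77, 77, 84, 20, 63]
Step 2: min=20 at 5
  Swap: [1, 20, 77, 77, 84, 67, 63]
Step 3: min=63 at 6
  Swap: [1, 20, 63, 77, 84, 67, 77]

After 3 steps: [1, 20, 63, 77, 84, 67, 77]
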